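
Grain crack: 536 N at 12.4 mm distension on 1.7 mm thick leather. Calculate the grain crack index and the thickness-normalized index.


Crack index = 43.2 N/mm
Normalized index = 25.4 N/mm per mm


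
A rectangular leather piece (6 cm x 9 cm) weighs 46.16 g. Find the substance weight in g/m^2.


Area = 6 x 9 = 54 cm^2
SW = 46.16 / 54 x 10000 = 8548.1 g/m^2


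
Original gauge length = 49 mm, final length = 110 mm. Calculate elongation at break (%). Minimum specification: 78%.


Extension = 110 - 49 = 61 mm
Elongation = 61 / 49 x 100 = 124.5%
Minimum required: 78%
Meets specification: Yes


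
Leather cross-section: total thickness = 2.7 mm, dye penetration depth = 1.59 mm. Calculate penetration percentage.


Penetration% = 1.59 / 2.7 x 100
Penetration = 58.9%


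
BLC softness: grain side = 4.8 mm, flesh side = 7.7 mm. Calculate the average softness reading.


6.25 mm


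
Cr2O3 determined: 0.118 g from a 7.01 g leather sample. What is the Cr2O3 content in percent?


1.68%

Cr2O3% = 0.118 / 7.01 x 100
Cr2O3% = 1.68%


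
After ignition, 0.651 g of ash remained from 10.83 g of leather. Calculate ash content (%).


6.01%

Ash% = 0.651 / 10.83 x 100
Ash% = 6.01%


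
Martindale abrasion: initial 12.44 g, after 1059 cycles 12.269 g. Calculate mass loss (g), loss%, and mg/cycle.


Loss = 12.44 - 12.269 = 0.171 g
Loss% = 0.171 / 12.44 x 100 = 1.37%
Rate = 0.171 / 1059 x 1000 = 0.161 mg/cycle


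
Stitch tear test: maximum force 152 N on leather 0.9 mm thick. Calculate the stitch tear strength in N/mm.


Stitch tear strength = force / thickness
STS = 152 / 0.9 = 168.9 N/mm


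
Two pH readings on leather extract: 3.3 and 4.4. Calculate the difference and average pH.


Difference = |3.3 - 4.4| = 1.1
Average = (3.3 + 4.4) / 2 = 3.85


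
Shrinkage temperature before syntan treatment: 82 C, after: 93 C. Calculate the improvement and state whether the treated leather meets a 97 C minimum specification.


Improvement = 11 C
Meets 97 C spec: No


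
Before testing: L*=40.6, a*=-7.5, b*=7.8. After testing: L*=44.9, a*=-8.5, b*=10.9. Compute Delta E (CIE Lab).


dL = 44.9 - 40.6 = 4.3
da = -8.5 - (-7.5) = -1.0
db = 10.9 - 7.8 = 3.1
dE = sqrt((4.3)^2 + (-1.0)^2 + (3.1)^2) = 5.39


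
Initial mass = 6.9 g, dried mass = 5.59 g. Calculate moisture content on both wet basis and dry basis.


Moisture lost = 6.9 - 5.59 = 1.31 g
Wet basis MC = 1.31 / 6.9 x 100 = 19.0%
Dry basis MC = 1.31 / 5.59 x 100 = 23.4%


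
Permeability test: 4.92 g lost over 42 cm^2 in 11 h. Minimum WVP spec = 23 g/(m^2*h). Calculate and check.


WVP = 106.49 g/(m^2*h)
Meets specification: Yes


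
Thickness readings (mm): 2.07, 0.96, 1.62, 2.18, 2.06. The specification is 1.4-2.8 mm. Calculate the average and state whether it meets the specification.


Average = 1.78 mm
Within specification: Yes

Sum = 8.89
Average = 8.89 / 5 = 1.78 mm
Specification range: 1.4 to 2.8 mm
Within spec: Yes


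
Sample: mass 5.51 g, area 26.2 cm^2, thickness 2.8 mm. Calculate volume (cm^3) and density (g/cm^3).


Volume = 7.336 cm^3
Density = 0.751 g/cm^3

Thickness in cm = 2.8 / 10 = 0.28 cm
Volume = 26.2 x 0.28 = 7.336 cm^3
Density = 5.51 / 7.336 = 0.751 g/cm^3


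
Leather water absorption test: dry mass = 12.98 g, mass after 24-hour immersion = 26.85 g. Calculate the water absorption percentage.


106.9%

Water absorbed = 26.85 - 12.98 = 13.87 g
WA% = 13.87 / 12.98 x 100 = 106.9%


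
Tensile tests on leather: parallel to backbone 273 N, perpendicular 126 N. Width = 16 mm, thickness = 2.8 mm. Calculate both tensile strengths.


Parallel = 6.09 N/mm^2
Perpendicular = 2.81 N/mm^2

Area = 16 x 2.8 = 44.8 mm^2
TS (parallel) = 273 / 44.8 = 6.09 N/mm^2
TS (perpendicular) = 126 / 44.8 = 2.81 N/mm^2


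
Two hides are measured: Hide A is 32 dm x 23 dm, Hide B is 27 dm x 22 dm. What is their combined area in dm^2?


Hide A area = 32 x 23 = 736 dm^2
Hide B area = 27 x 22 = 594 dm^2
Total = 736 + 594 = 1330 dm^2


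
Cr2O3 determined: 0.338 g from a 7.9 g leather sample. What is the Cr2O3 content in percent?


4.28%

Cr2O3% = 0.338 / 7.9 x 100
Cr2O3% = 4.28%


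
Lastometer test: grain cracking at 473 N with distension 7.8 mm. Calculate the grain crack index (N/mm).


60.6 N/mm

Grain crack index = force / distension
Index = 473 / 7.8 = 60.6 N/mm


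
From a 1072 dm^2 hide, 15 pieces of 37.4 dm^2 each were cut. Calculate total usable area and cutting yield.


Usable area = 561.0 dm^2
Yield = 52.3%

Total usable = 15 x 37.4 = 561.0 dm^2
Yield = 561.0 / 1072 x 100 = 52.3%


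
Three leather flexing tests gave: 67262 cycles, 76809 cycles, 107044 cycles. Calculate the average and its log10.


Average = (67262 + 76809 + 107044) / 3 = 83705 cycles
log10(83705) = 4.92


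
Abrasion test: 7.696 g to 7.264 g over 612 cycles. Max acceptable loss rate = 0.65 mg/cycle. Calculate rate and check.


Rate = 0.706 mg/cycle
Passes: No

Loss = 7.696 - 7.264 = 0.432 g
Rate = 0.432 g / 612 cycles x 1000 = 0.706 mg/cycle
Max = 0.65 mg/cycle
Passes: No


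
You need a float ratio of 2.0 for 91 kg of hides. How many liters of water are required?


182.0 L

Water = hide weight x target ratio
Water = 91 x 2.0 = 182.0 L


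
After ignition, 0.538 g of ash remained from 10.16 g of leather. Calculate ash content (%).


Ash% = 0.538 / 10.16 x 100
Ash% = 5.30%


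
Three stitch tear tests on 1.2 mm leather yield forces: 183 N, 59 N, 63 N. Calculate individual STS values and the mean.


STS1 = 183 / 1.2 = 152.5 N/mm
STS2 = 59 / 1.2 = 49.2 N/mm
STS3 = 63 / 1.2 = 52.5 N/mm
Mean = (152.5 + 49.2 + 52.5) / 3 = 84.7 N/mm


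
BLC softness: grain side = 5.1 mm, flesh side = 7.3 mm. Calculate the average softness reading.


Average = (5.1 + 7.3) / 2
Average = 6.20 mm


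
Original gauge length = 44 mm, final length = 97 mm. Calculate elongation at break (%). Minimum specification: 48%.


Extension = 97 - 44 = 53 mm
Elongation = 53 / 44 x 100 = 120.5%
Minimum required: 48%
Meets specification: Yes


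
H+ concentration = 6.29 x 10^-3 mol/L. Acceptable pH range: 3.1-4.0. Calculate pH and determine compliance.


pH = -log10(6.29 x 10^-3) = 2.20
Range: 3.1 to 4.0
Compliant: No


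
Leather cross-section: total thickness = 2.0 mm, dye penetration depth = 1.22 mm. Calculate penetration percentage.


61.0%

Penetration% = 1.22 / 2.0 x 100
Penetration = 61.0%


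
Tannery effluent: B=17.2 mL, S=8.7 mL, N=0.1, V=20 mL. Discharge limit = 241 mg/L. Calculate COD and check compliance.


COD = (17.2 - 8.7) x 0.1 x 8000 / 20 = 340.0 mg/L
Limit: 241 mg/L
Compliant: No


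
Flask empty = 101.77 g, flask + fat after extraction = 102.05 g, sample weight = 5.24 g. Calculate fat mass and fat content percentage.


Fat mass = 102.05 - 101.77 = 0.28 g
Fat% = 0.28 / 5.24 x 100 = 5.3%


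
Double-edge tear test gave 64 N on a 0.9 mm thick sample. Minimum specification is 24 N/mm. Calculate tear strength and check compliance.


Tear strength = 71.1 N/mm
Compliant: Yes

Tear strength = 64 / 0.9 = 71.1 N/mm
Required minimum = 24 N/mm
Compliant: Yes


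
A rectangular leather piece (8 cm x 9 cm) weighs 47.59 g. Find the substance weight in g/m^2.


Area = 8 x 9 = 72 cm^2
SW = 47.59 / 72 x 10000 = 6609.7 g/m^2


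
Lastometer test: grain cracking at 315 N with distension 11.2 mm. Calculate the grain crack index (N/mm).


Grain crack index = force / distension
Index = 315 / 11.2 = 28.1 N/mm


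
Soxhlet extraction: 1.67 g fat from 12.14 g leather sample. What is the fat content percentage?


Fat content = 1.67 / 12.14 x 100
Fat = 13.8%


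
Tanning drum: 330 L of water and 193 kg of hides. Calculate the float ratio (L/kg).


Float ratio = water / hide weight
Ratio = 330 / 193 = 1.7


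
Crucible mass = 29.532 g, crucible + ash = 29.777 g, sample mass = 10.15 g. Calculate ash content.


Ash mass = 29.777 - 29.532 = 0.245 g
Ash% = 0.245 / 10.15 x 100 = 2.41%


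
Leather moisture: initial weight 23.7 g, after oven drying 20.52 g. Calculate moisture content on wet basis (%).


Moisture = 23.7 - 20.52 = 3.18 g
MC = 3.18 / 23.7 x 100 = 13.4%


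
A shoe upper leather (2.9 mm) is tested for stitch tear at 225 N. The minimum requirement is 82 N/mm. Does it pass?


STS = 225 / 2.9 = 77.6 N/mm
Minimum required: 82 N/mm
Passes: No


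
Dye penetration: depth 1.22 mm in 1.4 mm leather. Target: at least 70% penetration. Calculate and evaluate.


Penetration = 87.1%
Meets target: Yes

Penetration = 1.22 / 1.4 x 100 = 87.1%
Target: 70%
Meets target: Yes


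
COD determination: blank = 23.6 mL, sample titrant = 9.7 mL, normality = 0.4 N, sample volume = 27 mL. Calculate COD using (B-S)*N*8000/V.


COD = (23.6 - 9.7) x 0.4 x 8000 / 27
COD = 13.9 x 0.4 x 8000 / 27
COD = 1647.4 mg/L


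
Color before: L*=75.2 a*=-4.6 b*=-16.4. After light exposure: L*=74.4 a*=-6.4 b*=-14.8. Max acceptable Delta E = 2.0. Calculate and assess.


Delta E = 2.54
Passes: No


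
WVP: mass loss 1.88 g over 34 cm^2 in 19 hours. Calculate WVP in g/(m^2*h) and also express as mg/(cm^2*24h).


WVP = 29.10 g/(m^2*h)
Daily rate = 69.85 mg/(cm^2*24h)

WVP = 1.88 / (34 x 19) x 10000 = 29.10 g/(m^2*h)
Mass loss in mg = 1.88 x 1000 = 1880 mg
Per cm^2 per 24h in mg: 1880 x 24 / (34 x 19) = 45120 / 646 = 69.85 mg/(cm^2*24h)


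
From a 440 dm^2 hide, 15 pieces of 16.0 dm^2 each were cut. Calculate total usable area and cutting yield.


Usable area = 240.0 dm^2
Yield = 54.5%

Total usable = 15 x 16.0 = 240.0 dm^2
Yield = 240.0 / 440 x 100 = 54.5%


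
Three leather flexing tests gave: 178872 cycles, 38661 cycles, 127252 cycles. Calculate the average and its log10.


Average = (178872 + 38661 + 127252) / 3 = 114928 cycles
log10(114928) = 5.06


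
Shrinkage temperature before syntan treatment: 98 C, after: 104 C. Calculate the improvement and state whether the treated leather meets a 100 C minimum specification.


Improvement = 6 C
Meets 100 C spec: Yes

Improvement = 104 - 98 = 6 C
Spec check: 104 C >= 100 C? Yes


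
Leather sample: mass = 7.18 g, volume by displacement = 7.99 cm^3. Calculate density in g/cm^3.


0.899 g/cm^3


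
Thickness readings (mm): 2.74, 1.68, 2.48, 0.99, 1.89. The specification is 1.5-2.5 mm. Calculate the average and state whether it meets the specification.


Sum = 9.78
Average = 9.78 / 5 = 1.96 mm
Specification range: 1.5 to 2.5 mm
Within spec: Yes


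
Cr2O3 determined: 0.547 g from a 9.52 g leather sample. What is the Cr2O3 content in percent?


Cr2O3% = 0.547 / 9.52 x 100
Cr2O3% = 5.75%


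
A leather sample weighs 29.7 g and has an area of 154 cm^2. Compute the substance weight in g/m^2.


Substance weight = mass / area x 10000
SW = 29.7 / 154 x 10000
SW = 1928.6 g/m^2


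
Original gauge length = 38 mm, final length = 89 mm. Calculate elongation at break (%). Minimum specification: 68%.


Extension = 89 - 38 = 51 mm
Elongation = 51 / 38 x 100 = 134.2%
Minimum required: 68%
Meets specification: Yes


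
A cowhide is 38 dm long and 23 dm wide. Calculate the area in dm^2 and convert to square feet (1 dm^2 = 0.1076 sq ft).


Area = 38 x 23 = 874 dm^2
Conversion: 874 x 0.1076 = 94.04 sq ft


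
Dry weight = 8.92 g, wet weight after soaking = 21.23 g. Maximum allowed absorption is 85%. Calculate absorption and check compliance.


WA = (21.23 - 8.92) / 8.92 x 100 = 138.0%
Maximum allowed: 85%
Compliant: No


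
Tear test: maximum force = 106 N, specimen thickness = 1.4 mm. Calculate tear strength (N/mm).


75.7 N/mm

Tear strength = force / thickness
Tear = 106 / 1.4 = 75.7 N/mm


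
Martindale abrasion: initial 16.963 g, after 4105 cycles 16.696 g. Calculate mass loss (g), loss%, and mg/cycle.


Loss = 16.963 - 16.696 = 0.267 g
Loss% = 0.267 / 16.963 x 100 = 1.57%
Rate = 0.267 / 4105 x 1000 = 0.065 mg/cycle


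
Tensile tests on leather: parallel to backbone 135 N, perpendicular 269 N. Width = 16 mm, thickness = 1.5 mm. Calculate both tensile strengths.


Parallel = 5.63 N/mm^2
Perpendicular = 11.21 N/mm^2

Area = 16 x 1.5 = 24.0 mm^2
TS (parallel) = 135 / 24.0 = 5.63 N/mm^2
TS (perpendicular) = 269 / 24.0 = 11.21 N/mm^2


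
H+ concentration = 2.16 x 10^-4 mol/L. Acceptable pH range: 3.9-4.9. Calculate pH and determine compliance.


pH = -log10(2.16 x 10^-4) = 3.67
Range: 3.9 to 4.9
Compliant: No


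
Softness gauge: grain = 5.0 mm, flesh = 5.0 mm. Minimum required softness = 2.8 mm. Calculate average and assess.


Average = (5.0 + 5.0) / 2 = 5.00 mm
Minimum = 2.8 mm
Meets requirement: Yes


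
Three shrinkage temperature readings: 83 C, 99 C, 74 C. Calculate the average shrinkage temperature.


85.3 C

Average = (83 + 99 + 74) / 3
Average = 256 / 3 = 85.3 C


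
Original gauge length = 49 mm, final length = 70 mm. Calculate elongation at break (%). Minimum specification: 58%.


Extension = 70 - 49 = 21 mm
Elongation = 21 / 49 x 100 = 42.9%
Minimum required: 58%
Meets specification: No


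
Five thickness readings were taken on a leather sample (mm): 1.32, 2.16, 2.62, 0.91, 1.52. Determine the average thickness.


Sum = 1.32 + 2.16 + 2.62 + 0.91 + 1.52 = 8.53
Average = 8.53 / 5 = 1.71 mm


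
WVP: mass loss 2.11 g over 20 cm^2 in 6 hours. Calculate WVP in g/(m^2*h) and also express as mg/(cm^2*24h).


WVP = 175.83 g/(m^2*h)
Daily rate = 422.00 mg/(cm^2*24h)

WVP = 2.11 / (20 x 6) x 10000 = 175.83 g/(m^2*h)
Mass loss in mg = 2.11 x 1000 = 2110 mg
Per cm^2 per 24h in mg: 2110 x 24 / (20 x 6) = 50640 / 120 = 422.00 mg/(cm^2*24h)


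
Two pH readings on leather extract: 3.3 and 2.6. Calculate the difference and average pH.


Difference = 0.7
Average pH = 2.95

Difference = |3.3 - 2.6| = 0.7
Average = (3.3 + 2.6) / 2 = 2.95


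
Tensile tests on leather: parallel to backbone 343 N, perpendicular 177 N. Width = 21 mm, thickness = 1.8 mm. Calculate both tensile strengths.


Parallel = 9.07 N/mm^2
Perpendicular = 4.68 N/mm^2

Area = 21 x 1.8 = 37.8 mm^2
TS (parallel) = 343 / 37.8 = 9.07 N/mm^2
TS (perpendicular) = 177 / 37.8 = 4.68 N/mm^2


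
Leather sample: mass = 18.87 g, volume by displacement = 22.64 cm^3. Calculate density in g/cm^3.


Density = mass / volume
Density = 18.87 / 22.64 = 0.833 g/cm^3


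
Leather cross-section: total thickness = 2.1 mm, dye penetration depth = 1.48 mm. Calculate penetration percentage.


70.5%


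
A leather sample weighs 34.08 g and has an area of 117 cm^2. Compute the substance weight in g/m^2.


Substance weight = mass / area x 10000
SW = 34.08 / 117 x 10000
SW = 2912.8 g/m^2


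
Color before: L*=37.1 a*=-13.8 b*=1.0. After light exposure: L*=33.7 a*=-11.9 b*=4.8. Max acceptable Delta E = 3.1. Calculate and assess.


Delta E = 5.44
Passes: No


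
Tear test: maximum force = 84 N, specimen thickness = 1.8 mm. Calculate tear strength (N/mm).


Tear strength = force / thickness
Tear = 84 / 1.8 = 46.7 N/mm


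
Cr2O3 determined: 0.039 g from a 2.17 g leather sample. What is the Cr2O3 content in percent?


1.80%


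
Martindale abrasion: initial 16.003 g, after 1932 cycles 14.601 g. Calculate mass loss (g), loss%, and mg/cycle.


Mass loss = 1.402 g
Loss = 8.76%
Rate = 0.726 mg/cycle

Loss = 16.003 - 14.601 = 1.402 g
Loss% = 1.402 / 16.003 x 100 = 8.76%
Rate = 1.402 / 1932 x 1000 = 0.726 mg/cycle


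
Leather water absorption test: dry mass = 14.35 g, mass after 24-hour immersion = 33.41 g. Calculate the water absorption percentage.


132.8%


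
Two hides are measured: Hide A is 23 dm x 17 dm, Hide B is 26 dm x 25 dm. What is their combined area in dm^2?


Hide A area = 23 x 17 = 391 dm^2
Hide B area = 26 x 25 = 650 dm^2
Total = 391 + 650 = 1041 dm^2


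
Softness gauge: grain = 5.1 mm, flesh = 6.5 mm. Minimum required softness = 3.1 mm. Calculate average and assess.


Average softness = 5.80 mm
Meets requirement: Yes


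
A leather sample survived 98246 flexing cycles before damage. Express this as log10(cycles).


log10(98246) = 4.99


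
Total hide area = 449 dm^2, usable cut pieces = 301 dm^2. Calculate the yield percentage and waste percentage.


Yield = 301 / 449 x 100 = 67.0%
Waste = 449 - 301 = 148 dm^2
Waste% = 100 - 67.0 = 33.0%


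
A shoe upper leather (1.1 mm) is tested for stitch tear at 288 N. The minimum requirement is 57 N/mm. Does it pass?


STS = 261.8 N/mm
Passes: Yes

STS = 288 / 1.1 = 261.8 N/mm
Minimum required: 57 N/mm
Passes: Yes


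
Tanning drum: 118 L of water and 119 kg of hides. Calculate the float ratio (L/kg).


Float ratio = water / hide weight
Ratio = 118 / 119 = 1.0


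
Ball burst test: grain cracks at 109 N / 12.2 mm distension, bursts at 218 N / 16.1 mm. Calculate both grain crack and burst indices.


Crack index = 109 / 12.2 = 8.9 N/mm
Burst index = 218 / 16.1 = 13.5 N/mm


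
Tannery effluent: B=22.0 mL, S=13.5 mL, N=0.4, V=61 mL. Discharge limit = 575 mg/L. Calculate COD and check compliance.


COD = 445.9 mg/L
Compliant: Yes

COD = (22.0 - 13.5) x 0.4 x 8000 / 61 = 445.9 mg/L
Limit: 575 mg/L
Compliant: Yes


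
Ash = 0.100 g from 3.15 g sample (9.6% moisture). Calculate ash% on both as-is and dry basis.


As-is ash% = 0.100 / 3.15 x 100 = 3.17%
Dry mass = 3.15 x (100 - 9.6) / 100 = 2.8476 g
Dry-basis ash% = 0.100 / 2.8476 x 100 = 3.51%


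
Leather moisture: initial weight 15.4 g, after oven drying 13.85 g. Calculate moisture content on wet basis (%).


Moisture = 15.4 - 13.85 = 1.55 g
MC = 1.55 / 15.4 x 100 = 10.1%


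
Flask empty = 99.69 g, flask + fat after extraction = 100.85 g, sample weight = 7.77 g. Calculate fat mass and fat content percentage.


Fat mass = 1.16 g
Fat content = 14.9%


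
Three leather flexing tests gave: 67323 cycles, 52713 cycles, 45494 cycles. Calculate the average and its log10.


Average = (67323 + 52713 + 45494) / 3 = 55177 cycles
log10(55177) = 4.74


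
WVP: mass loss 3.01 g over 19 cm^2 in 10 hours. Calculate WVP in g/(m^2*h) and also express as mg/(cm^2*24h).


WVP = 158.42 g/(m^2*h)
Daily rate = 380.21 mg/(cm^2*24h)

WVP = 3.01 / (19 x 10) x 10000 = 158.42 g/(m^2*h)
Mass loss in mg = 3.01 x 1000 = 3010 mg
Per cm^2 per 24h in mg: 3010 x 24 / (19 x 10) = 72240 / 190 = 380.21 mg/(cm^2*24h)


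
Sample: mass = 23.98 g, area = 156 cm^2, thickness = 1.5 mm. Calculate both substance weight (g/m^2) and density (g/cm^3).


SW = 23.98 / 156 x 10000 = 1537.2 g/m^2
Volume = 156 x 1.5 / 10 = 23.40 cm^3
Density = 23.98 / 23.40 = 1.025 g/cm^3


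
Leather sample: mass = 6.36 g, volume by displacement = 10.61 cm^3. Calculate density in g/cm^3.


0.599 g/cm^3

Density = mass / volume
Density = 6.36 / 10.61 = 0.599 g/cm^3


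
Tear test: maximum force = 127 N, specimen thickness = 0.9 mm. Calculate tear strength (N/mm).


Tear strength = force / thickness
Tear = 127 / 0.9 = 141.1 N/mm


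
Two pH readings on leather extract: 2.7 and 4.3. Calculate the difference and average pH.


Difference = 1.6
Average pH = 3.50

Difference = |2.7 - 4.3| = 1.6
Average = (2.7 + 4.3) / 2 = 3.50


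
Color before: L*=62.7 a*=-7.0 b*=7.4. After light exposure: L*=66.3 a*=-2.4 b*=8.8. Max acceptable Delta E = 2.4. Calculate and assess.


dL = 3.6, da = 4.6, db = 1.4
dE = sqrt((3.6)^2 + (4.6)^2 + (1.4)^2) = 6.01
Max = 2.4
Passes: No


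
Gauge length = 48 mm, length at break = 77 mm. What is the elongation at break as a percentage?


Extension = 77 - 48 = 29 mm
Elongation = 29 / 48 x 100 = 60.4%


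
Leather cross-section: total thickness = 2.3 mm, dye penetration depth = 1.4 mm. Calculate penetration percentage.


Penetration% = 1.4 / 2.3 x 100
Penetration = 60.9%


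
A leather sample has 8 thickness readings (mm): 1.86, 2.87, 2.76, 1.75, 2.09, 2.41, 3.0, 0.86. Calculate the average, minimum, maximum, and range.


Sum = 17.60
Average = 17.60 / 8 = 2.20 mm
Minimum = 0.86 mm
Maximum = 3.0 mm
Range = 3.0 - 0.86 = 2.14 mm


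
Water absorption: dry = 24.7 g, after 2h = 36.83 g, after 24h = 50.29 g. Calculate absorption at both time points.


WA (2h) = (36.83 - 24.7) / 24.7 x 100 = 49.1%
WA (24h) = (50.29 - 24.7) / 24.7 x 100 = 103.6%


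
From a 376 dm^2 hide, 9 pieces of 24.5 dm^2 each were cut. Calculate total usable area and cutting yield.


Usable area = 220.5 dm^2
Yield = 58.6%

Total usable = 9 x 24.5 = 220.5 dm^2
Yield = 220.5 / 376 x 100 = 58.6%


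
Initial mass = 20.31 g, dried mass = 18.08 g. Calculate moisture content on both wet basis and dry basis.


Moisture lost = 20.31 - 18.08 = 2.23 g
Wet basis MC = 2.23 / 20.31 x 100 = 11.0%
Dry basis MC = 2.23 / 18.08 x 100 = 12.3%


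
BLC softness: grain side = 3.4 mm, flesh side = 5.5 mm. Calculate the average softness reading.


4.45 mm


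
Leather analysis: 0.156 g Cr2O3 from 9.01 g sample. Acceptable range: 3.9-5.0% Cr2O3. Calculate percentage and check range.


Cr2O3% = 0.156 / 9.01 x 100 = 1.73%
Acceptable range: 3.9 to 5.0%
Within range: No


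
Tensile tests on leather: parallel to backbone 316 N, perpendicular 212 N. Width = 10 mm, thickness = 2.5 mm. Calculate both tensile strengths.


Area = 10 x 2.5 = 25.0 mm^2
TS (parallel) = 316 / 25.0 = 12.64 N/mm^2
TS (perpendicular) = 212 / 25.0 = 8.48 N/mm^2


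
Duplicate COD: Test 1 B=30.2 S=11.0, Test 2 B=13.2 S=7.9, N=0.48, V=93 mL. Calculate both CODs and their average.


COD1 = 792.8 mg/L
COD2 = 218.8 mg/L
Average = 505.8 mg/L


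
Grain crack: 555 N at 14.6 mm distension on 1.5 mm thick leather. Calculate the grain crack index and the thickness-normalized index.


Crack index = 38.0 N/mm
Normalized index = 25.3 N/mm per mm

Crack index = 555 / 14.6 = 38.0 N/mm
Normalized = 38.0 / 1.5 = 25.3 N/mm per mm


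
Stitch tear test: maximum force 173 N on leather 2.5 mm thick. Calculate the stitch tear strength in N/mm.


Stitch tear strength = force / thickness
STS = 173 / 2.5 = 69.2 N/mm


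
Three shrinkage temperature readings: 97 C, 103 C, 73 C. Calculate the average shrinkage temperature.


91.0 C

Average = (97 + 103 + 73) / 3
Average = 273 / 3 = 91.0 C


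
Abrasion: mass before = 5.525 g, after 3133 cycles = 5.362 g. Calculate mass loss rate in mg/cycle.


Mass loss = 5.525 - 5.362 = 0.163 g
Rate = 0.163 / 3133 x 1000 = 0.052 mg/cycle


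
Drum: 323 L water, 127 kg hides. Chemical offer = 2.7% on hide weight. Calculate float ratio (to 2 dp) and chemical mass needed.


Float ratio = 323 / 127 = 2.54
Chemical = 127 x 2.7 / 100 = 3.429 kg


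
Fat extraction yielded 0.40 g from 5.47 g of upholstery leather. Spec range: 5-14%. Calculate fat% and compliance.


Fat% = 0.40 / 5.47 x 100 = 7.3%
Spec range: 5-14%
Compliant: Yes


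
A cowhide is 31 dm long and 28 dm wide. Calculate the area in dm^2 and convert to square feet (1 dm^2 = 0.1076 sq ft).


868 dm^2
93.40 sq ft


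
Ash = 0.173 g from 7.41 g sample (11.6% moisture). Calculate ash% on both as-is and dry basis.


As-is ash% = 0.173 / 7.41 x 100 = 2.33%
Dry mass = 7.41 x (100 - 11.6) / 100 = 6.55044 g
Dry-basis ash% = 0.173 / 6.55044 x 100 = 2.64%


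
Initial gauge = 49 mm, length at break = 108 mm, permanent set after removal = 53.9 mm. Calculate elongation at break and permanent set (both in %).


Elongation at break = (108 - 49) / 49 x 100 = 120.4%
Permanent set = (53.9 - 49) / 49 x 100 = 10.0%


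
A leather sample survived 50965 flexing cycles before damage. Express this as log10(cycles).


log10(50965) = 4.71


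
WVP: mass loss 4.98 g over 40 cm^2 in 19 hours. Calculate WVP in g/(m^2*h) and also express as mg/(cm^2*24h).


WVP = 65.53 g/(m^2*h)
Daily rate = 157.26 mg/(cm^2*24h)


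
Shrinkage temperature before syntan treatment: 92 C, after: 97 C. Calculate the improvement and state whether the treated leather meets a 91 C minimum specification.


Improvement = 97 - 92 = 5 C
Spec check: 97 C >= 91 C? Yes


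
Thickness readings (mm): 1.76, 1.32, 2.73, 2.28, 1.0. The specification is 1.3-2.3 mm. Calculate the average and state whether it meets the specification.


Sum = 9.09
Average = 9.09 / 5 = 1.82 mm
Specification range: 1.3 to 2.3 mm
Within spec: Yes


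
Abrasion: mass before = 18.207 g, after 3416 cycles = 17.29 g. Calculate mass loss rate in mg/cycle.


0.268 mg/cycle

Mass loss = 18.207 - 17.29 = 0.917 g
Rate = 0.917 / 3416 x 1000 = 0.268 mg/cycle


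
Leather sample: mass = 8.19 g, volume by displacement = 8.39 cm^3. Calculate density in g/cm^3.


0.976 g/cm^3


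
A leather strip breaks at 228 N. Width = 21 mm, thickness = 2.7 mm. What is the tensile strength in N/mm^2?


4.02 N/mm^2

Cross-sectional area = 21 x 2.7 = 56.7 mm^2
Tensile strength = 228 / 56.7 = 4.02 N/mm^2


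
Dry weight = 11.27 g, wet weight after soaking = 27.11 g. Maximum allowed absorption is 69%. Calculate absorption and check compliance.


Absorption = 140.6%
Compliant: No


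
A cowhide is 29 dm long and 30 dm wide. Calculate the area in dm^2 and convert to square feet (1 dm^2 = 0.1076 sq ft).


870 dm^2
93.61 sq ft


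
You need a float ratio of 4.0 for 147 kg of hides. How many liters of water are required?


588.0 L

Water = hide weight x target ratio
Water = 147 x 4.0 = 588.0 L


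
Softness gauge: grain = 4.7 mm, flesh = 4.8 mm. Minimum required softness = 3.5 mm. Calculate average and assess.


Average softness = 4.75 mm
Meets requirement: Yes

Average = (4.7 + 4.8) / 2 = 4.75 mm
Minimum = 3.5 mm
Meets requirement: Yes


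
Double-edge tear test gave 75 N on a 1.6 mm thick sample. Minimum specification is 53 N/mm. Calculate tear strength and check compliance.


Tear strength = 75 / 1.6 = 46.9 N/mm
Required minimum = 53 N/mm
Compliant: No


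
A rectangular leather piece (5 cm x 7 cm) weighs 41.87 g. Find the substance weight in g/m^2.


Area = 5 x 7 = 35 cm^2
SW = 41.87 / 35 x 10000 = 11962.9 g/m^2


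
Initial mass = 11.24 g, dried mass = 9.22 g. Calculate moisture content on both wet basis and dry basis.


Moisture lost = 11.24 - 9.22 = 2.02 g
Wet basis MC = 2.02 / 11.24 x 100 = 18.0%
Dry basis MC = 2.02 / 9.22 x 100 = 21.9%


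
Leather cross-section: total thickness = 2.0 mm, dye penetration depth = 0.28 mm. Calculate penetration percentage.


14.0%


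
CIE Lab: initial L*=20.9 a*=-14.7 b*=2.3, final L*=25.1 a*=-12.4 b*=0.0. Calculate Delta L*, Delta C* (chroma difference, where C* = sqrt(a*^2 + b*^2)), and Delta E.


Delta L* = 4.2
Delta C* = -2.48
Delta E = 5.31


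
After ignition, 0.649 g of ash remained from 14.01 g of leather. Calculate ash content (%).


4.63%

Ash% = 0.649 / 14.01 x 100
Ash% = 4.63%


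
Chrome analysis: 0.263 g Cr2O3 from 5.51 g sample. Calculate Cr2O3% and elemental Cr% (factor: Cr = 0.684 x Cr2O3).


Cr2O3% = 0.263 / 5.51 x 100 = 4.77%
Cr% = 4.77 x 0.684 = 3.26%


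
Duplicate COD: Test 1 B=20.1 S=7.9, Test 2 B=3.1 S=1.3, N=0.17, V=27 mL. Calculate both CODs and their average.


COD1 = (20.1 - 7.9) x 0.17 x 8000 / 27 = 614.5 mg/L
COD2 = (3.1 - 1.3) x 0.17 x 8000 / 27 = 90.7 mg/L
Average = (614.5 + 90.7) / 2 = 352.6 mg/L


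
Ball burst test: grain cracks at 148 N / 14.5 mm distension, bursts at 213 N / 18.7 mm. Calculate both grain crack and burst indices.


Crack index = 148 / 14.5 = 10.2 N/mm
Burst index = 213 / 18.7 = 11.4 N/mm


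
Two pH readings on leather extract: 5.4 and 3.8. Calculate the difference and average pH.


Difference = |5.4 - 3.8| = 1.6
Average = (5.4 + 3.8) / 2 = 4.60


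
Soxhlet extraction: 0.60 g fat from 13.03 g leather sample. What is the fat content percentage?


4.6%


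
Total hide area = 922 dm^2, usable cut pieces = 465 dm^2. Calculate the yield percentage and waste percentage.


Yield = 465 / 922 x 100 = 50.4%
Waste = 922 - 465 = 457 dm^2
Waste% = 100 - 50.4 = 49.6%


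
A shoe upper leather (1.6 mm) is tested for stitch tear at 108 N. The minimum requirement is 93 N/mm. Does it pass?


STS = 67.5 N/mm
Passes: No

STS = 108 / 1.6 = 67.5 N/mm
Minimum required: 93 N/mm
Passes: No


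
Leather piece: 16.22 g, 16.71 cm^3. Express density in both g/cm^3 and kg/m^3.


0.971 g/cm^3
971 kg/m^3


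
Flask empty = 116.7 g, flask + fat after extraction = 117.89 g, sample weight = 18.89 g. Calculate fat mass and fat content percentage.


Fat mass = 117.89 - 116.7 = 1.19 g
Fat% = 1.19 / 18.89 x 100 = 6.3%


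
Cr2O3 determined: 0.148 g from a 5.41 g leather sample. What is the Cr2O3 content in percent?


Cr2O3% = 0.148 / 5.41 x 100
Cr2O3% = 2.74%


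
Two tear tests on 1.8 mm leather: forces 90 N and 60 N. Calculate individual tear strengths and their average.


Tear 1 = 90 / 1.8 = 50.0 N/mm
Tear 2 = 60 / 1.8 = 33.3 N/mm
Average = (50.0 + 33.3) / 2 = 41.7 N/mm


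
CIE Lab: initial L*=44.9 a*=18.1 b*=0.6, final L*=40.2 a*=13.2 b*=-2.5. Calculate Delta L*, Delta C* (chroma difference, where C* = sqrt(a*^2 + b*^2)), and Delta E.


Delta L* = -4.7
Delta C* = -4.68
Delta E = 7.46

Delta L* = 40.2 - 44.9 = -4.7
C1* = sqrt((18.1)^2 + (0.6)^2) = 18.110
C2* = sqrt((13.2)^2 + (-2.5)^2) = 13.435
Delta C* = 13.435 - 18.110 = -4.68
Delta E = sqrt((-4.7)^2 + (-4.9)^2 + (-3.1)^2) = 7.46


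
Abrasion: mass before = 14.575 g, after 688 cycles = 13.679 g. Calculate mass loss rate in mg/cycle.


1.302 mg/cycle


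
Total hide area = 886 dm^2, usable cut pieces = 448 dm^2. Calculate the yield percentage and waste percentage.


Yield = 448 / 886 x 100 = 50.6%
Waste = 886 - 448 = 438 dm^2
Waste% = 100 - 50.6 = 49.4%


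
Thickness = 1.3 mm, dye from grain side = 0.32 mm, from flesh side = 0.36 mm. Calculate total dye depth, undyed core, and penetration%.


Total dyed = 0.32 + 0.36 = 0.68 mm
Undyed core = 1.3 - 0.68 = 0.62 mm
Penetration = 0.68 / 1.3 x 100 = 52.3%


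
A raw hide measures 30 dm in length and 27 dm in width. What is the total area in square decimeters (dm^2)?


810 dm^2

Area = length x width
Area = 30 x 27 = 810 dm^2


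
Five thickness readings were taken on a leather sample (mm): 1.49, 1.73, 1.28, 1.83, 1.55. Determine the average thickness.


1.58 mm

Sum = 1.49 + 1.73 + 1.28 + 1.83 + 1.55 = 7.88
Average = 7.88 / 5 = 1.58 mm


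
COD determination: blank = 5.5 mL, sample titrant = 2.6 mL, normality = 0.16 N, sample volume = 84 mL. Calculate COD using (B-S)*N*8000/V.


COD = (5.5 - 2.6) x 0.16 x 8000 / 84
COD = 2.9 x 0.16 x 8000 / 84
COD = 44.2 mg/L


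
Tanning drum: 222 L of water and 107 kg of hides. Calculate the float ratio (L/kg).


2.1

Float ratio = water / hide weight
Ratio = 222 / 107 = 2.1


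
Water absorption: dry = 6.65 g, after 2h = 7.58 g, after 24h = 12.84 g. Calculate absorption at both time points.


WA (2h) = (7.58 - 6.65) / 6.65 x 100 = 14.0%
WA (24h) = (12.84 - 6.65) / 6.65 x 100 = 93.1%


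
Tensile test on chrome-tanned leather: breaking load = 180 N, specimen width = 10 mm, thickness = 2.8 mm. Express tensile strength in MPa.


6.43 MPa

Cross-section = 10 x 2.8 = 28.0 mm^2
TS = 180 / 28.0 = 6.43 MPa
(1 N/mm^2 = 1 MPa)


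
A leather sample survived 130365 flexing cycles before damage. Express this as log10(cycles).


5.12

log10(130365) = 5.12


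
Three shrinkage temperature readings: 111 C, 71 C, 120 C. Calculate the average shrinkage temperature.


100.7 C

Average = (111 + 71 + 120) / 3
Average = 302 / 3 = 100.7 C


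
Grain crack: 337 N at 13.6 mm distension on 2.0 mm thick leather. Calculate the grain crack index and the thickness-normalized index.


Crack index = 24.8 N/mm
Normalized index = 12.4 N/mm per mm

Crack index = 337 / 13.6 = 24.8 N/mm
Normalized = 24.8 / 2.0 = 12.4 N/mm per mm


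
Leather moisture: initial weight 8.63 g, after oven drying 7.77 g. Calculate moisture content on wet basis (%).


10.0%

Moisture = 8.63 - 7.77 = 0.86 g
MC = 0.86 / 8.63 x 100 = 10.0%


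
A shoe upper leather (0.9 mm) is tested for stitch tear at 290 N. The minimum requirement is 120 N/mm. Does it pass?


STS = 322.2 N/mm
Passes: Yes

STS = 290 / 0.9 = 322.2 N/mm
Minimum required: 120 N/mm
Passes: Yes


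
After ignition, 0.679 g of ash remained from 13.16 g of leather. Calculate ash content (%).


5.16%


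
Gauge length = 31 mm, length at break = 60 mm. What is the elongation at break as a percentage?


93.5%

Extension = 60 - 31 = 29 mm
Elongation = 29 / 31 x 100 = 93.5%


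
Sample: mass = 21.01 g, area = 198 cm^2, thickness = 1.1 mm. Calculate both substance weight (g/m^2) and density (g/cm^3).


Substance weight = 1061.1 g/m^2
Density = 0.965 g/cm^3


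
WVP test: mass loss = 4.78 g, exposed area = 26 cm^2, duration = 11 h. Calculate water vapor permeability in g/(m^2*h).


167.13 g/(m^2*h)


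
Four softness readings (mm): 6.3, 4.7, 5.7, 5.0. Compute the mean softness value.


Sum = 6.3 + 4.7 + 5.7 + 5.0
Mean = 21.7 / 4 = 5.43 mm


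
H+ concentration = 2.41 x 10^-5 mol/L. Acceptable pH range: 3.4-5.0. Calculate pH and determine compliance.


pH = -log10(2.41 x 10^-5) = 4.62
Range: 3.4 to 5.0
Compliant: Yes


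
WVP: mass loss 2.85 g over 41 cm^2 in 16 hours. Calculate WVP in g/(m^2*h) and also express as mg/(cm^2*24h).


WVP = 43.45 g/(m^2*h)
Daily rate = 104.27 mg/(cm^2*24h)


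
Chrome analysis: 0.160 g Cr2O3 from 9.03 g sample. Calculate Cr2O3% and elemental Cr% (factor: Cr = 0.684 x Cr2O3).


Cr2O3 = 1.77%
Cr = 1.21%

Cr2O3% = 0.160 / 9.03 x 100 = 1.77%
Cr% = 1.77 x 0.684 = 1.21%


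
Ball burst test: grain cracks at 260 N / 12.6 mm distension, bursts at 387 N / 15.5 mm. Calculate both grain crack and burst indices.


Crack index = 20.6 N/mm
Burst index = 25.0 N/mm


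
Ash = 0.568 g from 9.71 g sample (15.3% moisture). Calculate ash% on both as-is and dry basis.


As-is ash% = 0.568 / 9.71 x 100 = 5.85%
Dry mass = 9.71 x (100 - 15.3) / 100 = 8.22437 g
Dry-basis ash% = 0.568 / 8.22437 x 100 = 6.91%


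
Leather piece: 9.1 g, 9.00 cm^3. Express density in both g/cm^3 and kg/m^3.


Density = 9.1 / 9.00 = 1.011 g/cm^3
Convert: 1.011 x 1000 = 1011 kg/m^3


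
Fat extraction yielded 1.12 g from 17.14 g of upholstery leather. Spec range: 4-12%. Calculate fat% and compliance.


Fat% = 1.12 / 17.14 x 100 = 6.5%
Spec range: 4-12%
Compliant: Yes


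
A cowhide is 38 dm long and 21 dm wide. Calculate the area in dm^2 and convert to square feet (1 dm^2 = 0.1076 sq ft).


798 dm^2
85.86 sq ft

Area = 38 x 21 = 798 dm^2
Conversion: 798 x 0.1076 = 85.86 sq ft


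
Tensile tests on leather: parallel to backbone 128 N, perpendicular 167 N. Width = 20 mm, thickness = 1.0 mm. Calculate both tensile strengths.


Area = 20 x 1.0 = 20.0 mm^2
TS (parallel) = 128 / 20.0 = 6.40 N/mm^2
TS (perpendicular) = 167 / 20.0 = 8.35 N/mm^2


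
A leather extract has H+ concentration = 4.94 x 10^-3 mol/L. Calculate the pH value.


pH = 2.31

pH = -log10[H+]
pH = -log10(4.94 x 10^-3) = 2.31


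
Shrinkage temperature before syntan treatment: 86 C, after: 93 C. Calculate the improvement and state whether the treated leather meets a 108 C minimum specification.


Improvement = 93 - 86 = 7 C
Spec check: 93 C >= 108 C? No


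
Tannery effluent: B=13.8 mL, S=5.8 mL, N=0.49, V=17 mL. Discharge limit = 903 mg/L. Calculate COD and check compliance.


COD = (13.8 - 5.8) x 0.49 x 8000 / 17 = 1844.7 mg/L
Limit: 903 mg/L
Compliant: No


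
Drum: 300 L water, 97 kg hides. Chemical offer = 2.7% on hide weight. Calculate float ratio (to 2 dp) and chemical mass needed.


Float ratio = 300 / 97 = 3.09
Chemical = 97 x 2.7 / 100 = 2.619 kg


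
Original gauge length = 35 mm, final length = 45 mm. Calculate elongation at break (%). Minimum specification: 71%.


Extension = 45 - 35 = 10 mm
Elongation = 10 / 35 x 100 = 28.6%
Minimum required: 71%
Meets specification: No


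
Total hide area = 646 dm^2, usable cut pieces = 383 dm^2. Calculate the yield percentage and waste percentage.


Yield = 59.3%
Waste = 40.7%

Yield = 383 / 646 x 100 = 59.3%
Waste = 646 - 383 = 263 dm^2
Waste% = 100 - 59.3 = 40.7%


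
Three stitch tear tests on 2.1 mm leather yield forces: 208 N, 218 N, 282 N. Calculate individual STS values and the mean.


STS1 = 208 / 2.1 = 99.0 N/mm
STS2 = 218 / 2.1 = 103.8 N/mm
STS3 = 282 / 2.1 = 134.3 N/mm
Mean = (99.0 + 103.8 + 134.3) / 3 = 112.4 N/mm


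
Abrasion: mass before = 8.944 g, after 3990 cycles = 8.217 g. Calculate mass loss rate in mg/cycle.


Mass loss = 8.944 - 8.217 = 0.727 g
Rate = 0.727 / 3990 x 1000 = 0.182 mg/cycle


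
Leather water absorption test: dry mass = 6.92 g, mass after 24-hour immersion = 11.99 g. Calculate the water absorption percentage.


73.3%


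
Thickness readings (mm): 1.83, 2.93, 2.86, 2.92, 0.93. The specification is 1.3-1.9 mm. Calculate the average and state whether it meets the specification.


Average = 2.29 mm
Within specification: No


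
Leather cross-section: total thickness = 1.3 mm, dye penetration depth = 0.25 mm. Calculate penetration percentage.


Penetration% = 0.25 / 1.3 x 100
Penetration = 19.2%


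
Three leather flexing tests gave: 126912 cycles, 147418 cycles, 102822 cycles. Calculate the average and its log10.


Average = 125717 cycles
log10 = 5.10

Average = (126912 + 147418 + 102822) / 3 = 125717 cycles
log10(125717) = 5.10


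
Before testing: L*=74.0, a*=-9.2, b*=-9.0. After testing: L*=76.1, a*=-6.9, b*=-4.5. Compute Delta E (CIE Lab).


Delta E = 5.47


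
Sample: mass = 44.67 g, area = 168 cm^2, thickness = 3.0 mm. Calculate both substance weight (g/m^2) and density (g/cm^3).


SW = 44.67 / 168 x 10000 = 2658.9 g/m^2
Volume = 168 x 3.0 / 10 = 50.40 cm^3
Density = 44.67 / 50.40 = 0.886 g/cm^3


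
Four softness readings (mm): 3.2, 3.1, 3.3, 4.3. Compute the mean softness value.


3.48 mm

Sum = 3.2 + 3.1 + 3.3 + 4.3
Mean = 13.9 / 4 = 3.48 mm


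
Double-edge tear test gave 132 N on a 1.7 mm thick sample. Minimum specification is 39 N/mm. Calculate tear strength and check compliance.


Tear strength = 132 / 1.7 = 77.6 N/mm
Required minimum = 39 N/mm
Compliant: Yes


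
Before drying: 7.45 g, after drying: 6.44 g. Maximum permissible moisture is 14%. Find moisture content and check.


MC = (7.45 - 6.44) / 7.45 x 100 = 13.6%
Maximum: 14%
Acceptable: Yes


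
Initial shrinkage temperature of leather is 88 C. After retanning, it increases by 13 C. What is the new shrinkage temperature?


101 C


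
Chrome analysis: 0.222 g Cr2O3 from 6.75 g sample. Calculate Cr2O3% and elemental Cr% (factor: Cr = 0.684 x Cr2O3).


Cr2O3% = 0.222 / 6.75 x 100 = 3.29%
Cr% = 3.29 x 0.684 = 2.25%


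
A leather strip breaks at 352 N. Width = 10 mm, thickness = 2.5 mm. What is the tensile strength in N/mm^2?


Cross-sectional area = 10 x 2.5 = 25.0 mm^2
Tensile strength = 352 / 25.0 = 14.08 N/mm^2


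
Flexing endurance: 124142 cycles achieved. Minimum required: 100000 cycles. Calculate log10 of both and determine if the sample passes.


log10(124142) = 5.09
log10(100000) = 5.00
Passes: Yes


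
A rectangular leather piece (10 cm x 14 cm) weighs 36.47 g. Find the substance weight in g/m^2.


Area = 10 x 14 = 140 cm^2
SW = 36.47 / 140 x 10000 = 2605.0 g/m^2


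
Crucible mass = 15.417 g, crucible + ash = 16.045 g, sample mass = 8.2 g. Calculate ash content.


Ash mass = 0.628 g
Ash content = 7.66%

Ash mass = 16.045 - 15.417 = 0.628 g
Ash% = 0.628 / 8.2 x 100 = 7.66%


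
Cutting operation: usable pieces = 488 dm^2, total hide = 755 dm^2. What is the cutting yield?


Yield = usable / total x 100
Yield = 488 / 755 x 100 = 64.6%


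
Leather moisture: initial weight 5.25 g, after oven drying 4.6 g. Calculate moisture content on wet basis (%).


Moisture = 5.25 - 4.6 = 0.65 g
MC = 0.65 / 5.25 x 100 = 12.4%
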